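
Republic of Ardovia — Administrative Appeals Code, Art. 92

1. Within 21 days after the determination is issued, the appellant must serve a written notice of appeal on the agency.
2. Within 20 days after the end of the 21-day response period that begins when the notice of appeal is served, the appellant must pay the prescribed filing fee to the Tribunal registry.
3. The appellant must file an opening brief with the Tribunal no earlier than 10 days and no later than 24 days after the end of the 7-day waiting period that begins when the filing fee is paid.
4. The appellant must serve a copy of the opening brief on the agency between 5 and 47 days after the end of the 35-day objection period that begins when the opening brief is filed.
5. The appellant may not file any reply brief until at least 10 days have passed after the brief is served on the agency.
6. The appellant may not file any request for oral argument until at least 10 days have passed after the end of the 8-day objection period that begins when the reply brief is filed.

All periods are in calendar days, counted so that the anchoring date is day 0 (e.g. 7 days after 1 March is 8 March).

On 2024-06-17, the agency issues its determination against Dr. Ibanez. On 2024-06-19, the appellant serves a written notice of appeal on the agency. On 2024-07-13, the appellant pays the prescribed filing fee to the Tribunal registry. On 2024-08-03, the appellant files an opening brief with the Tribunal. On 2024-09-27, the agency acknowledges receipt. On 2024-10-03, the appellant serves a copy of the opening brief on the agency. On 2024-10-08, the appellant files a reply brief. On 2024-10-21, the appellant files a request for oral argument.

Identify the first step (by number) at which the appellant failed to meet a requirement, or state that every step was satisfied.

Step 1 — counting 21 days from 2024-06-17 (when the determination is issued) gives a deadline of 2024-07-08; 2024-06-19 is within that limit.
Step 2 — counting 20 days from 2024-07-10 (end of the 21-day response period, which began when the notice of appeal is served on 2024-06-19) gives a deadline of 2024-07-30; 2024-07-13 is within that limit.
Step 3 — 10 and 24 days from 2024-07-20 (end of the 7-day waiting period, which began when the filing fee is paid on 2024-07-13) are 2024-07-30 and 2024-08-13 respectively; done 2024-08-03, which is between those dates.
Step 4 — 5 and 47 days from 2024-09-07 (end of the 35-day objection period, which began when the opening brief is filed on 2024-08-03) are 2024-09-12 and 2024-10-24 respectively; done 2024-10-03 — within the window.
Step 5 — must wait 10 days from 2024-10-03 (when the brief is served on the agency), so not before 2024-10-13; 2024-10-08 is 5 days before the earliest permitted date.
The procedure was therefore not followed at step 5.

Step 5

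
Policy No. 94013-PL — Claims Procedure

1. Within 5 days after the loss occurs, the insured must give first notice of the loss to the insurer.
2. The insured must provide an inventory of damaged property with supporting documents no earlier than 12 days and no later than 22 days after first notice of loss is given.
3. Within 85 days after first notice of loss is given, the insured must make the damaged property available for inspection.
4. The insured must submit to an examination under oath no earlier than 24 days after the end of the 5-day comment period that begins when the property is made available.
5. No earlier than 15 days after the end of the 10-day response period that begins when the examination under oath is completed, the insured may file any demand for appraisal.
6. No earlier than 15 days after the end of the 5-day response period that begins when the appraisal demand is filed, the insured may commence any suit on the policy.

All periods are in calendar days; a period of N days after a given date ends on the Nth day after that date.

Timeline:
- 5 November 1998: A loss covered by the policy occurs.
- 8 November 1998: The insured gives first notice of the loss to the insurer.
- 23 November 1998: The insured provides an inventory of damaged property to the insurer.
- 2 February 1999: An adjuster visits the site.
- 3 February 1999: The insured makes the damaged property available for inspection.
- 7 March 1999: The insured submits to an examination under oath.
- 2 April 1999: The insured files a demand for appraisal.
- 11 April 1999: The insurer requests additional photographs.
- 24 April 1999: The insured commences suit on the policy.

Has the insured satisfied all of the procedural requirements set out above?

Step 1 — counting 5 days from 5 November 1998 (when the loss occurs) gives a deadline of 10 November 1998; 8 November 1998 is within that limit.
Step 2 — 12 and 22 days from 8 November 1998 (when first notice of loss is given) are 20 November 1998 and 30 November 1998 respectively; done 23 November 1998, which is between those dates.
Step 3 — counting 85 days from 8 November 1998 (when first notice of loss is given) gives a deadline of 1 February 1999; 3 February 1999 misses that deadline by 2 days.
The analysis stops there.

No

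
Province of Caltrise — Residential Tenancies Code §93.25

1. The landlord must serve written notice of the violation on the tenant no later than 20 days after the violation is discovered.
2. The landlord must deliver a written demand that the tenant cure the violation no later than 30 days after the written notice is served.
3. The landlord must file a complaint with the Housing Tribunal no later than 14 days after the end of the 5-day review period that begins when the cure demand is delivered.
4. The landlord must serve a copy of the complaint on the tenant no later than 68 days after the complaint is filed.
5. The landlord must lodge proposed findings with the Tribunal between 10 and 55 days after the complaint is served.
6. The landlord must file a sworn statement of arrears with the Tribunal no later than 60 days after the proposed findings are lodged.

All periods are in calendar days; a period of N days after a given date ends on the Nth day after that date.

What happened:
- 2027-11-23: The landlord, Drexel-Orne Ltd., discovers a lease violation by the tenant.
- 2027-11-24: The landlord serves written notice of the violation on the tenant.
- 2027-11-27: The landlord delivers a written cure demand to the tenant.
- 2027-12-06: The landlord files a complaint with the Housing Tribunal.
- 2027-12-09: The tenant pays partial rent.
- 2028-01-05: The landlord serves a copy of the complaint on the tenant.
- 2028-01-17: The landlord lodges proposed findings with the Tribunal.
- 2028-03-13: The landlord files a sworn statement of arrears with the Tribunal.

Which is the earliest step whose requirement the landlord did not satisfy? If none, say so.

None — every step was satisfied

(1) due by 2027-11-23 + 20 days = 2027-12-13; 2027-11-24 is within that limit.
(2) due by 2027-11-24 + 30 days = 2027-12-24; done 2027-11-27 — timely.
(3) due by 2027-12-02 + 14 days = 2027-12-16; 2027-12-06 is within that limit.
(4) due by 2027-12-06 + 68 days = 2028-02-12; 2028-01-05 is within that limit.
(5) the permitted window runs from 2028-01-05 + 10 = 2028-01-15 to 2028-01-05 + 55 = 2028-02-29; 2028-01-17 falls inside that range.
(6) due by 2028-01-17 + 60 days = 2028-03-17; 2028-03-13 is within that limit.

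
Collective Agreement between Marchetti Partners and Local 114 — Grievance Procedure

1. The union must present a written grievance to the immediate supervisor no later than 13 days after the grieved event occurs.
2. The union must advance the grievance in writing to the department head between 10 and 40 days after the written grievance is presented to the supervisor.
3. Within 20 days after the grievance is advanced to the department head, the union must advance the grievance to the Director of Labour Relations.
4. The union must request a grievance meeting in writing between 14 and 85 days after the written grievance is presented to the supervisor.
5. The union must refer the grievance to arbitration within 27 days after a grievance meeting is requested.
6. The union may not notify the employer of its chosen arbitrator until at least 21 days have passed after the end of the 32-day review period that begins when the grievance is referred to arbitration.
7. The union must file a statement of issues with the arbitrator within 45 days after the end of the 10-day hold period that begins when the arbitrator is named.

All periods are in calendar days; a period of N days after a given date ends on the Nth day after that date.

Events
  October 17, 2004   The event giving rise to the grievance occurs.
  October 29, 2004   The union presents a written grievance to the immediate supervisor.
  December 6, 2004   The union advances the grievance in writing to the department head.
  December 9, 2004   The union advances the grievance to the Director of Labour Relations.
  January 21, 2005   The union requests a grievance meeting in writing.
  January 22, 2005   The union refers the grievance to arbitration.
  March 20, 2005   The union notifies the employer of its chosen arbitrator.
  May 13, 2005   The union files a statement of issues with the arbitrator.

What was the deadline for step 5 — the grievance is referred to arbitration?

Step 5 runs from January 21, 2005, when a grievance meeting is requested. 27 days after January 21, 2005 is February 17, 2005.

February 17, 2005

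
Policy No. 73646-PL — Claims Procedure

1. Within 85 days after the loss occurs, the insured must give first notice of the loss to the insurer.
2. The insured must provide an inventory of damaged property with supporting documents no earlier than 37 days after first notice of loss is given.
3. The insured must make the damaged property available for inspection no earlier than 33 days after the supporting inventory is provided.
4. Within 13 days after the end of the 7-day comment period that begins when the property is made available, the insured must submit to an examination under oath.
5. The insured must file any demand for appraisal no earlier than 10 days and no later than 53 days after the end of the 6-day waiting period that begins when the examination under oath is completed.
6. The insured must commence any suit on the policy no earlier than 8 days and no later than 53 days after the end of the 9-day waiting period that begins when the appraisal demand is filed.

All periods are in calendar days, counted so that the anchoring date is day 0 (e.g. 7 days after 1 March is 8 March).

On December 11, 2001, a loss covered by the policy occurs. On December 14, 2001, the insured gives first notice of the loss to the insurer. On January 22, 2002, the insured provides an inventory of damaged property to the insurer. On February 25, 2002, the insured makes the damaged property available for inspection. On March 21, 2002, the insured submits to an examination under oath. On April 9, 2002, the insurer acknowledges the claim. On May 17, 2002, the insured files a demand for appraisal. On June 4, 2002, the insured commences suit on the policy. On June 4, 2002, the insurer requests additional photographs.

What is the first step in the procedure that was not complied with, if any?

Step 4

(1) due by December 11, 2001 + 85 days = March 6, 2002; completed December 14, 2001, before the deadline.
(2) permitted from December 14, 2001 + 37 days = January 20, 2002 onward; done January 22, 2002 — permitted.
(3) permitted from January 22, 2002 + 33 days = February 24, 2002 onward; done February 25, 2002 — permitted.
(4) due by March 4, 2002 + 13 days = March 17, 2002; March 21, 2002 misses that deadline by 4 days.
The analysis stops there.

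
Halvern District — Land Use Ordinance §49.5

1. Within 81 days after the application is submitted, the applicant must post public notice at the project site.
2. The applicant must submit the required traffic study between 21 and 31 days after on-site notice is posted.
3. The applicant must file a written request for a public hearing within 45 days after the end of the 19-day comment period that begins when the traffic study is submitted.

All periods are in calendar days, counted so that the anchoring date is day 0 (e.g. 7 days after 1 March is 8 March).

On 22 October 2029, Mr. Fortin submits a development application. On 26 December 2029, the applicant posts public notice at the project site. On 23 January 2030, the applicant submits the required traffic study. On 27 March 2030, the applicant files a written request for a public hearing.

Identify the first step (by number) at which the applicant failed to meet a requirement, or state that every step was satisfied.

(1) due by 22 October 2029 + 81 days = 11 January 2030; completed 26 December 2029, before the deadline.
(2) the permitted window runs from 26 December 2029 + 21 = 16 January 2030 to 26 December 2029 + 31 = 26 January 2030; done 23 January 2030 — within the window.
(3) due by 11 February 2030 + 45 days = 28 March 2030; 27 March 2030 is within that limit.

None — every step was satisfied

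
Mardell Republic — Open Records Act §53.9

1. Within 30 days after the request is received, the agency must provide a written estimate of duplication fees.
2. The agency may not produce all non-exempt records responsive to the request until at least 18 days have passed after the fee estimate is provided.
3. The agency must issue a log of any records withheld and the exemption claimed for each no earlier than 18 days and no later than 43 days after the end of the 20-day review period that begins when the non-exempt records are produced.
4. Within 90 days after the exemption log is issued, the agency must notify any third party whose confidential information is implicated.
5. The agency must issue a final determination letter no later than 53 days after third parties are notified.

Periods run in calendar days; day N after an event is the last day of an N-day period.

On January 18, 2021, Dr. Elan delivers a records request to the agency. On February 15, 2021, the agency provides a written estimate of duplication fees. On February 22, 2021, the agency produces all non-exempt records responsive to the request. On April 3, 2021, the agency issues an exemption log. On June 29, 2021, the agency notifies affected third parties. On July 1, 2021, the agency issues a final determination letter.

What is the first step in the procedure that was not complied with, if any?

Step 2

(1) due by January 18, 2021 + 30 days = February 17, 2021; done February 15, 2021 — timely.
(2) permitted from February 15, 2021 + 18 days = March 5, 2021 onward; February 22, 2021 is 11 days before the earliest permitted date.
That is the first point of non-compliance.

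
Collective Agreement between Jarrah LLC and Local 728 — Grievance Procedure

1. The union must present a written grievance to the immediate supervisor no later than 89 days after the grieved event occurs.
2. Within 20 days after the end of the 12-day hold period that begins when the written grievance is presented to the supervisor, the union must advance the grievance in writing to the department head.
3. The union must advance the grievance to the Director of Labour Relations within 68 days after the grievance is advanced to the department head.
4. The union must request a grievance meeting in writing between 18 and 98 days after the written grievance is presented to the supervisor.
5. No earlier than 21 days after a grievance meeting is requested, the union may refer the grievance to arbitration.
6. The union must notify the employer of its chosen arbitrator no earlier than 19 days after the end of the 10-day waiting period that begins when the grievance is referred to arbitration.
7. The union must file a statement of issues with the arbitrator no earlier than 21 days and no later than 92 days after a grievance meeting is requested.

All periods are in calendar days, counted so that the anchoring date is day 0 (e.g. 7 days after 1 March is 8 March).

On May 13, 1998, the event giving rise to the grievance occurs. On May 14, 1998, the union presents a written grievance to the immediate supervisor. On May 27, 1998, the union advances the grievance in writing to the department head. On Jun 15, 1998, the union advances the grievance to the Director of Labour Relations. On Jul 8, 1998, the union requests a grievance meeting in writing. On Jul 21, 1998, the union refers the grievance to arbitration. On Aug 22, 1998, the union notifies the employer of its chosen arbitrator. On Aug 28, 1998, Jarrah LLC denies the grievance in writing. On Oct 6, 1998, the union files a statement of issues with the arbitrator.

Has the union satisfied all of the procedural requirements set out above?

Step 1: 89 days after May 13, 1998 (when the grieved event occurs) is Aug 10, 1998; done May 14, 1998 — timely.
Step 2: 20 days after May 26, 1998 (end of the 12-day hold period, which began when the written grievance is presented to the supervisor on May 14, 1998) is Jun 15, 1998; done May 27, 1998 — timely.
Step 3: 68 days after May 27, 1998 (when the grievance is advanced to the department head) is Aug 3, 1998; done Jun 15, 1998 — timely.
Step 4: the window is 18–98 days after May 14, 1998 (when the written grievance is presented to the supervisor), so Jun 1, 1998 through Aug 20, 1998; done Jul 8, 1998, which is between those dates.
Step 5: the earliest permitted date is 21 days after Jul 8, 1998 (when a grievance meeting is requested), i.e. Jul 29, 1998; acted on Jul 21, 1998, 8 days prematurely.

No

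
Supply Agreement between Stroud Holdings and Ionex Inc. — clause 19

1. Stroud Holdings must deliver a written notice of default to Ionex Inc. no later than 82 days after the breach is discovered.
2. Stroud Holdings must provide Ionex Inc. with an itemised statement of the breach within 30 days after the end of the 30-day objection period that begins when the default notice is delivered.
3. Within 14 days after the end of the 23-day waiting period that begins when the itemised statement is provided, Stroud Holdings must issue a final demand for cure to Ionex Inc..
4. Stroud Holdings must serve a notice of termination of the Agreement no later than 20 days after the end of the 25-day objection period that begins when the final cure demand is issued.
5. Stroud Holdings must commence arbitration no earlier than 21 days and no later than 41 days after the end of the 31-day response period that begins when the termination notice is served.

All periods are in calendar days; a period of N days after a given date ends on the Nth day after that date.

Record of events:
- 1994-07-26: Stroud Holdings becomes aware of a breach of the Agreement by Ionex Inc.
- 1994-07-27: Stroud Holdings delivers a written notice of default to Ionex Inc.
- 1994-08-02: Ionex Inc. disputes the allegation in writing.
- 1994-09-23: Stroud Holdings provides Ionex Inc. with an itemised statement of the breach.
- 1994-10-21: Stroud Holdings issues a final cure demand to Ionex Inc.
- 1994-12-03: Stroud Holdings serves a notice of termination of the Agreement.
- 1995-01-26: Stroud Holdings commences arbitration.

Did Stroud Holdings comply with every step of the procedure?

Yes

(1) due by 1994-07-26 + 82 days = 1994-10-16; done 1994-07-27 — timely.
(2) due by 1994-08-26 + 30 days = 1994-09-25; 1994-09-23 is within that limit.
(3) due by 1994-10-16 + 14 days = 1994-10-30; completed 1994-10-21, before the deadline.
(4) due by 1994-11-15 + 20 days = 1994-12-05; completed 1994-12-03, before the deadline.
(5) the permitted window runs from 1995-01-03 + 21 = 1995-01-24 to 1995-01-03 + 41 = 1995-02-13; done 1995-01-26 — within the window.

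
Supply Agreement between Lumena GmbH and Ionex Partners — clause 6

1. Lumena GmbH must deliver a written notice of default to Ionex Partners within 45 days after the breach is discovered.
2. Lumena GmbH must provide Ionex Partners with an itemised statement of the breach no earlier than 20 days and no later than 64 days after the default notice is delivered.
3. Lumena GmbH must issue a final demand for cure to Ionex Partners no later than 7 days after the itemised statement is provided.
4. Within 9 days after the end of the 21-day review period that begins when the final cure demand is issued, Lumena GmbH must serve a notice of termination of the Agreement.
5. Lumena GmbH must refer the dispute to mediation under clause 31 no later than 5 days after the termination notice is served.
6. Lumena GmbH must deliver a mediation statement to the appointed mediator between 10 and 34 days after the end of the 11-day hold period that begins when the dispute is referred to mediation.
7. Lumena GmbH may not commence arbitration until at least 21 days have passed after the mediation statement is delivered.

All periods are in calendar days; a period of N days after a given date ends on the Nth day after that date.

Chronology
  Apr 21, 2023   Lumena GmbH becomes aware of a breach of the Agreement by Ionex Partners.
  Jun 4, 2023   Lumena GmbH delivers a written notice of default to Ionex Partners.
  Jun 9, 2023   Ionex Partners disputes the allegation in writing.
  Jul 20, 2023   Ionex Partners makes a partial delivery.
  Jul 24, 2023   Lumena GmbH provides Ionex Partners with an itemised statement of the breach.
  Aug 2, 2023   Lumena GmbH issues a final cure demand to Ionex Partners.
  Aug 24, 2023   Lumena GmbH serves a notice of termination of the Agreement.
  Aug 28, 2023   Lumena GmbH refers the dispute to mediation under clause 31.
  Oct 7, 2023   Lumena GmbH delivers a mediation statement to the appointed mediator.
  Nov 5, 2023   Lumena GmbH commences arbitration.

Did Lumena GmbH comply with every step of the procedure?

(1) due by Apr 21, 2023 + 45 days = Jun 5, 2023; done Jun 4, 2023 — timely.
(2) the permitted window runs from Jun 4, 2023 + 20 = Jun 24, 2023 to Jun 4, 2023 + 64 = Aug 7, 2023; done Jul 24, 2023, which is between those dates.
(3) due by Jul 24, 2023 + 7 days = Jul 31, 2023; not done until Aug 2, 2023, 2 days after the deadline.
The analysis stops there.

No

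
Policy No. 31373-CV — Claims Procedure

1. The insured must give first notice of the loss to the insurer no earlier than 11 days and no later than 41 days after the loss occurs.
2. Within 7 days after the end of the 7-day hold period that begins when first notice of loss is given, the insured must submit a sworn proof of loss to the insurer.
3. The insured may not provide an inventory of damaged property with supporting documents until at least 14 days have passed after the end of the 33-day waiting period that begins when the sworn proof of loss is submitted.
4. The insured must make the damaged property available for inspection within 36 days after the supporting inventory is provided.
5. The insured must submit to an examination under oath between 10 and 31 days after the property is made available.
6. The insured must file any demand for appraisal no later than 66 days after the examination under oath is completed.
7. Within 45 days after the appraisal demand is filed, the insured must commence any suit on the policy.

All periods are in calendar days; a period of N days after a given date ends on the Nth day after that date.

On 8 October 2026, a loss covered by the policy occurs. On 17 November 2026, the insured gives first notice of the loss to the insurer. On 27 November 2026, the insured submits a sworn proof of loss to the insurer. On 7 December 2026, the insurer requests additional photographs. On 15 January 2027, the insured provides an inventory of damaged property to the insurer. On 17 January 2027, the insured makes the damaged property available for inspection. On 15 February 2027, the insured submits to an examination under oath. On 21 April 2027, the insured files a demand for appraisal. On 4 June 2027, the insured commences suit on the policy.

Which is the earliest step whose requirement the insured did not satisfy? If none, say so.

None — every step was satisfied

Step 1: the window is 11–41 days after 8 October 2026 (when the loss occurs), so 19 October 2026 through 18 November 2026; 17 November 2026 falls inside that range.
Step 2: 7 days after 24 November 2026 (end of the 7-day hold period, which began when first notice of loss is given on 17 November 2026) is 1 December 2026; done 27 November 2026 — timely.
Step 3: the earliest permitted date is 14 days after 30 December 2026 (end of the 33-day waiting period, which began when the sworn proof of loss is submitted on 27 November 2026), i.e. 13 January 2027; done 15 January 2027, after the minimum wait.
Step 4: 36 days after 15 January 2027 (when the supporting inventory is provided) is 20 February 2027; completed 17 January 2027, before the deadline.
Step 5: the window is 10–31 days after 17 January 2027 (when the property is made available), so 27 January 2027 through 17 February 2027; done 15 February 2027, which is between those dates.
Step 6: 66 days after 15 February 2027 (when the examination under oath is completed) is 22 April 2027; completed 21 April 2027, before the deadline.
Step 7: 45 days after 21 April 2027 (when the appraisal demand is filed) is 5 June 2027; done 4 June 2027 — timely.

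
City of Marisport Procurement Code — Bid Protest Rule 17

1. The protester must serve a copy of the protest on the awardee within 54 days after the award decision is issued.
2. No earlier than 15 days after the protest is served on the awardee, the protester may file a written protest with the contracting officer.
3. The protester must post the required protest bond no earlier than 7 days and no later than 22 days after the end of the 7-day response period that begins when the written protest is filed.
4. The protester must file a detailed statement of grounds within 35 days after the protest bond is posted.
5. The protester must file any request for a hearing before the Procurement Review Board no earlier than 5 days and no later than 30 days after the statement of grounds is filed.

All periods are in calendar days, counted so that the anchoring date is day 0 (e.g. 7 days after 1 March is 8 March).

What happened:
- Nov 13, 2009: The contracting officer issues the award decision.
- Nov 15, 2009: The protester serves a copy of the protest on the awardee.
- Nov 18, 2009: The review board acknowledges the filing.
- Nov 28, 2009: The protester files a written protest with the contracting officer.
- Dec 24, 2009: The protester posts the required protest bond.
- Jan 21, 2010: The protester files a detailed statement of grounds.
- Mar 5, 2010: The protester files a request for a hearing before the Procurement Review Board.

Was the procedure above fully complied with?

No

Step 1 — counting 54 days from Nov 13, 2009 (when the award decision is issued) gives a deadline of Jan 6, 2010; done Nov 15, 2009 — timely.
Step 2 — must wait 15 days from Nov 15, 2009 (when the protest is served on the awardee), so not before Nov 30, 2009; Nov 28, 2009 is 2 days before the earliest permitted date.
The procedure was therefore not followed at step 2.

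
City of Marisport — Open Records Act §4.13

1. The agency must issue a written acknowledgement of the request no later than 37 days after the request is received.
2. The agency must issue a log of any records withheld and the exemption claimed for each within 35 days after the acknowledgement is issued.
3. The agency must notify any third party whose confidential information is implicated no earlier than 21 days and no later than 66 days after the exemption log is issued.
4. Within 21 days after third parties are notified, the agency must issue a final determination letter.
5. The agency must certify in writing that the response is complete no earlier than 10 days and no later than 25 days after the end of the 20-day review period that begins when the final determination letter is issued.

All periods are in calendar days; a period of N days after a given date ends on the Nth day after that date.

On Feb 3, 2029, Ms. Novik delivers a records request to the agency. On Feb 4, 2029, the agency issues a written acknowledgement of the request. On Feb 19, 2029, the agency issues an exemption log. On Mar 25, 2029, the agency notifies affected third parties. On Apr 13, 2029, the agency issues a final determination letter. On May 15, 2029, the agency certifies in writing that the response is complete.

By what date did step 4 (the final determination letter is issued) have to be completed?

Step 4 runs from Mar 25, 2029, when third parties are notified. 21 days after Mar 25, 2029 is Apr 15, 2029.

Apr 15, 2029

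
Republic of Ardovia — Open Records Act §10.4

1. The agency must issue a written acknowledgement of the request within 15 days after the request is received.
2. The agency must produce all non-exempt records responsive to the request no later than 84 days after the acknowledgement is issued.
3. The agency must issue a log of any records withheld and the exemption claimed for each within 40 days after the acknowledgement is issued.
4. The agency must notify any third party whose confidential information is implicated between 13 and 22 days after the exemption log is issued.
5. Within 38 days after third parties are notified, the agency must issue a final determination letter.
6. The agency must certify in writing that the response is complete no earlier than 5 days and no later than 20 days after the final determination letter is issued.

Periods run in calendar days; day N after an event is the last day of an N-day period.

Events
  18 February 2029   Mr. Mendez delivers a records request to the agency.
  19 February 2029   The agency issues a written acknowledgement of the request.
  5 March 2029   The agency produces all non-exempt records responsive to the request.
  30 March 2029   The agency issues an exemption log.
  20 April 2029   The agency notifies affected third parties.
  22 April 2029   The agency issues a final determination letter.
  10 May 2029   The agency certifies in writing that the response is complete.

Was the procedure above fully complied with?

Yes

Step 1 — counting 15 days from 18 February 2029 (when the request is received) gives a deadline of 5 March 2029; done 19 February 2029 — timely.
Step 2 — counting 84 days from 19 February 2029 (when the acknowledgement is issued) gives a deadline of 14 May 2029; done 5 March 2029 — timely.
Step 3 — counting 40 days from 19 February 2029 (when the acknowledgement is issued) gives a deadline of 31 March 2029; completed 30 March 2029, before the deadline.
Step 4 — 13 and 22 days from 30 March 2029 (when the exemption log is issued) are 12 April 2029 and 21 April 2029 respectively; done 20 April 2029 — within the window.
Step 5 — counting 38 days from 20 April 2029 (when third parties are notified) gives a deadline of 28 May 2029; completed 22 April 2029, before the deadline.
Step 6 — 5 and 20 days from 22 April 2029 (when the final determination letter is issued) are 27 April 2029 and 12 May 2029 respectively; done 10 May 2029, which is between those dates.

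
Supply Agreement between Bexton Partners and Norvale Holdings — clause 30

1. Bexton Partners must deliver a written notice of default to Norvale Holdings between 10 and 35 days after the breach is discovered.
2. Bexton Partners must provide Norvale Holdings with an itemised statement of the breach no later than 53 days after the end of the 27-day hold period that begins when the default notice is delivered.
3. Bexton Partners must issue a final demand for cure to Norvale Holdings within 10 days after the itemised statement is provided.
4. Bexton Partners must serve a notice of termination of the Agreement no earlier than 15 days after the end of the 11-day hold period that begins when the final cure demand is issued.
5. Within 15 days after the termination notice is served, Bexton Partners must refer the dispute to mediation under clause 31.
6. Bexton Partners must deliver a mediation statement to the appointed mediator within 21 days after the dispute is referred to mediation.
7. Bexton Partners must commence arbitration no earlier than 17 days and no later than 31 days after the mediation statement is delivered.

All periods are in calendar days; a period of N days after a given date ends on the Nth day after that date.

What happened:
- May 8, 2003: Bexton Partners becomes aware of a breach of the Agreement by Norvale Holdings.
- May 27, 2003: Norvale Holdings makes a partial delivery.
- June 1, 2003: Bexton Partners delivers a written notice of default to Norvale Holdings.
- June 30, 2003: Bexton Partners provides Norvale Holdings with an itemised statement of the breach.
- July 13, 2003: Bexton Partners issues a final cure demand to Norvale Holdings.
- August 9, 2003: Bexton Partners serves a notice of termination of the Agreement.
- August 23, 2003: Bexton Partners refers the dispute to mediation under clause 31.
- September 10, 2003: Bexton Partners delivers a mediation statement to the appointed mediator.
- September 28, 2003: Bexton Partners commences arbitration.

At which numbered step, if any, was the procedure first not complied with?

Step 1: the window is 10–35 days after May 8, 2003 (when the breach is discovered), so May 18, 2003 through June 12, 2003; done June 1, 2003 — within the window.
Step 2: 53 days after June 28, 2003 (end of the 27-day hold period, which began when the default notice is delivered on June 1, 2003) is August 20, 2003; done June 30, 2003 — timely.
Step 3: 10 days after June 30, 2003 (when the itemised statement is provided) is July 10, 2003; done July 13, 2003 — 3 days late.

Step 3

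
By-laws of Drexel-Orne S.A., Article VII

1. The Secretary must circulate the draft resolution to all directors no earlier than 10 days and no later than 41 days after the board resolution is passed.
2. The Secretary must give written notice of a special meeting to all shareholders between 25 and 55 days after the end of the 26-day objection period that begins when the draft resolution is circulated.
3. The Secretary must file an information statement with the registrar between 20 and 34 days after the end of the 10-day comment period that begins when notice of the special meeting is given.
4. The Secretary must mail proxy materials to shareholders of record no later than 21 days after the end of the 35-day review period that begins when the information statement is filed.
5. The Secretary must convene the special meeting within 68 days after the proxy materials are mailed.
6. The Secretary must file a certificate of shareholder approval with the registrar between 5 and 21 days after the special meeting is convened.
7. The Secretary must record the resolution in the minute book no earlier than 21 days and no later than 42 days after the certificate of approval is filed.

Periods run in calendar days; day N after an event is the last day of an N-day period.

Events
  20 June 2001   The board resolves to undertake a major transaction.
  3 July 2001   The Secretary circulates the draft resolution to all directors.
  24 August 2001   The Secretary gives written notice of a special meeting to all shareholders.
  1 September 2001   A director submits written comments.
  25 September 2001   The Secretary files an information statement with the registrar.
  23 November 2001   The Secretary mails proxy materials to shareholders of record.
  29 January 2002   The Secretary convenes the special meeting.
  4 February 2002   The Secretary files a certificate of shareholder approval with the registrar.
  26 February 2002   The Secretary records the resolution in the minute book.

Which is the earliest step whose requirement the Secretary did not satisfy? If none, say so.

Step 1 — 10 and 41 days from 20 June 2001 (when the board resolution is passed) are 30 June 2001 and 31 July 2001 respectively; done 3 July 2001, which is between those dates.
Step 2 — 25 and 55 days from 29 July 2001 (end of the 26-day objection period, which began when the draft resolution is circulated on 3 July 2001) are 23 August 2001 and 22 September 2001 respectively; 24 August 2001 falls inside that range.
Step 3 — 20 and 34 days from 3 September 2001 (end of the 10-day comment period, which began when notice of the special meeting is given on 24 August 2001) are 23 September 2001 and 7 October 2001 respectively; done 25 September 2001, which is between those dates.
Step 4 — counting 21 days from 30 October 2001 (end of the 35-day review period, which began when the information statement is filed on 25 September 2001) gives a deadline of 20 November 2001; done 23 November 2001 — 3 days late.

Step 4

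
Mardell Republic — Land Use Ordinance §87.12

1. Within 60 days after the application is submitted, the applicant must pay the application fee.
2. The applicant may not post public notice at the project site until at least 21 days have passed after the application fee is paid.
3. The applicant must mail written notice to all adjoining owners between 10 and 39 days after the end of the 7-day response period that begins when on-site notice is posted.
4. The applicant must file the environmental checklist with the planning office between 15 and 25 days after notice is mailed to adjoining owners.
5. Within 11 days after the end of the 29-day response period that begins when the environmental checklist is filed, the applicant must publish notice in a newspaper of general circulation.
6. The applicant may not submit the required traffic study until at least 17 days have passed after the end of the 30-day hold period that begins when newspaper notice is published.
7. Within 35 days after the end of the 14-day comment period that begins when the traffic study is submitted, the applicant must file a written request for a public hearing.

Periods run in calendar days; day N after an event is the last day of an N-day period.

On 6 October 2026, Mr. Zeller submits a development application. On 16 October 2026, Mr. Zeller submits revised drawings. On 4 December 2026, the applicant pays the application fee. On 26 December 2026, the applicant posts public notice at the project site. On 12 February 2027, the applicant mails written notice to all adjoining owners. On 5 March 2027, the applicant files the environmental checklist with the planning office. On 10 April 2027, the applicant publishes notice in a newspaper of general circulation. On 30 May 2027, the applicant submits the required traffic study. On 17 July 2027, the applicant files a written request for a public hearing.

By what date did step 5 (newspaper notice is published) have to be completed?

The environmental checklist is filed on 5 March 2027; the 29-day response period therefore ends 3 April 2027, and step 5 runs from that date. 11 days after 3 April 2027 is 14 April 2027.

14 April 2027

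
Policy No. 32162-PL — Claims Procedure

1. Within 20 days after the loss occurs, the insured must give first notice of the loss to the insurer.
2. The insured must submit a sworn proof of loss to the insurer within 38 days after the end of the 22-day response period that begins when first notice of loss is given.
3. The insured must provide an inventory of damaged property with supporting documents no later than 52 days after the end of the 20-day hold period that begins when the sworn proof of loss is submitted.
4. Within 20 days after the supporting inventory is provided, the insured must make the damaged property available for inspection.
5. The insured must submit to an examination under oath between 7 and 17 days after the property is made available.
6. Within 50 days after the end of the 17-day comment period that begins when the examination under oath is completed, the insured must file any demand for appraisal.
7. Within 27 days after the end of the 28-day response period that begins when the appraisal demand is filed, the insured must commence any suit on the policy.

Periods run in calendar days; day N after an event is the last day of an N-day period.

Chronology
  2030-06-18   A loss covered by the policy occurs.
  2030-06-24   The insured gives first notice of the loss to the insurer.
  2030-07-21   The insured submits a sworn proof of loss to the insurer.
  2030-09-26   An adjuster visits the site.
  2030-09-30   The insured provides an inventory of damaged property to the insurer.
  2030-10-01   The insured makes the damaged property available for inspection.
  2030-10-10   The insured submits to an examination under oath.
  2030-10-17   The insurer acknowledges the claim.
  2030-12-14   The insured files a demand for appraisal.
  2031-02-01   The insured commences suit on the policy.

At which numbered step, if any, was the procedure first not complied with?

(1) due by 2030-06-18 + 20 days = 2030-07-08; completed 2030-06-24, before the deadline.
(2) due by 2030-07-16 + 38 days = 2030-08-23; completed 2030-07-21, before the deadline.
(3) due by 2030-08-10 + 52 days = 2030-10-01; completed 2030-09-30, before the deadline.
(4) due by 2030-09-30 + 20 days = 2030-10-20; completed 2030-10-01, before the deadline.
(5) the permitted window runs from 2030-10-01 + 7 = 2030-10-08 to 2030-10-01 + 17 = 2030-10-18; done 2030-10-10 — within the window.
(6) due by 2030-10-27 + 50 days = 2030-12-16; done 2030-12-14 — timely.
(7) due by 2031-01-11 + 27 days = 2031-02-07; 2031-02-01 is within that limit.

None — every step was satisfied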